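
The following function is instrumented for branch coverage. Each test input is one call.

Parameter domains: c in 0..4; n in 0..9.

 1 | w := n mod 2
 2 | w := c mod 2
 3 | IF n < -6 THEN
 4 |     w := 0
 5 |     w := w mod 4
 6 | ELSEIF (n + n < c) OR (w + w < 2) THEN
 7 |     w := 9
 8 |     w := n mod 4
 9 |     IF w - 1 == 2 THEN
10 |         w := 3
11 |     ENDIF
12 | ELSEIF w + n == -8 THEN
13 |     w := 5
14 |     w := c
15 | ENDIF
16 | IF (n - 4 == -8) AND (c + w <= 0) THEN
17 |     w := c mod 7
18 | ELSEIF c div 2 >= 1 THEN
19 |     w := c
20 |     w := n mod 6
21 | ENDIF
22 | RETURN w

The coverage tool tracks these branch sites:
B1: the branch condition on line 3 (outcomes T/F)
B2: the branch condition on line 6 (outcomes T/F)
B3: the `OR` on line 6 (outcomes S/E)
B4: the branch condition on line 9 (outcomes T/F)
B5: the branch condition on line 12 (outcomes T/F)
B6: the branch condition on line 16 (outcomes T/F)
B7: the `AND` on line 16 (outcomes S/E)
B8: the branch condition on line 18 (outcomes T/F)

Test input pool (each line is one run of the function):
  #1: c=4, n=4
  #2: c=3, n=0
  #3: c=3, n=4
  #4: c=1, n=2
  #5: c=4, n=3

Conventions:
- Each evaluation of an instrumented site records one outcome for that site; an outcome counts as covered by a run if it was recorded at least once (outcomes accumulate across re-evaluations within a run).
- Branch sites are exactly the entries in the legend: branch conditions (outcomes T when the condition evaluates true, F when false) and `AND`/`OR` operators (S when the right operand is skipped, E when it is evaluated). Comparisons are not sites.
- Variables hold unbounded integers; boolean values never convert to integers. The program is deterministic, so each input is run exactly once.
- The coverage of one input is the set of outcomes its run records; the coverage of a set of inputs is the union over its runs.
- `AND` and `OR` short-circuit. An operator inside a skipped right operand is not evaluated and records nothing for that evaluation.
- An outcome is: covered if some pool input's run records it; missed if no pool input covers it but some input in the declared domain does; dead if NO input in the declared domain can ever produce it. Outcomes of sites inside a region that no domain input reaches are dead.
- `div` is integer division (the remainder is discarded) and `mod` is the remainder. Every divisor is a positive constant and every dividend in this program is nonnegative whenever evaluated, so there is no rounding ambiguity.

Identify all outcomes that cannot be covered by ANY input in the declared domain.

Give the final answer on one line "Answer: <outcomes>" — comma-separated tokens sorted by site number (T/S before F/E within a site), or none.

sweeping the full domain (50 inputs) for each outcome:
  B1=T: never recorded by any domain input -> dead
  B5=T: never recorded by any domain input -> dead
  B6=T: never recorded by any domain input -> dead
  B7=E: never recorded by any domain input -> dead
  reachable outcomes have witnesses, e.g. B1=F (e.g. c=0, n=0), B2=T (e.g. c=0, n=0), B2=F (e.g. c=1, n=1), B3=S (e.g. c=1, n=0)

Answer: B1=T, B5=T, B6=T, B7=E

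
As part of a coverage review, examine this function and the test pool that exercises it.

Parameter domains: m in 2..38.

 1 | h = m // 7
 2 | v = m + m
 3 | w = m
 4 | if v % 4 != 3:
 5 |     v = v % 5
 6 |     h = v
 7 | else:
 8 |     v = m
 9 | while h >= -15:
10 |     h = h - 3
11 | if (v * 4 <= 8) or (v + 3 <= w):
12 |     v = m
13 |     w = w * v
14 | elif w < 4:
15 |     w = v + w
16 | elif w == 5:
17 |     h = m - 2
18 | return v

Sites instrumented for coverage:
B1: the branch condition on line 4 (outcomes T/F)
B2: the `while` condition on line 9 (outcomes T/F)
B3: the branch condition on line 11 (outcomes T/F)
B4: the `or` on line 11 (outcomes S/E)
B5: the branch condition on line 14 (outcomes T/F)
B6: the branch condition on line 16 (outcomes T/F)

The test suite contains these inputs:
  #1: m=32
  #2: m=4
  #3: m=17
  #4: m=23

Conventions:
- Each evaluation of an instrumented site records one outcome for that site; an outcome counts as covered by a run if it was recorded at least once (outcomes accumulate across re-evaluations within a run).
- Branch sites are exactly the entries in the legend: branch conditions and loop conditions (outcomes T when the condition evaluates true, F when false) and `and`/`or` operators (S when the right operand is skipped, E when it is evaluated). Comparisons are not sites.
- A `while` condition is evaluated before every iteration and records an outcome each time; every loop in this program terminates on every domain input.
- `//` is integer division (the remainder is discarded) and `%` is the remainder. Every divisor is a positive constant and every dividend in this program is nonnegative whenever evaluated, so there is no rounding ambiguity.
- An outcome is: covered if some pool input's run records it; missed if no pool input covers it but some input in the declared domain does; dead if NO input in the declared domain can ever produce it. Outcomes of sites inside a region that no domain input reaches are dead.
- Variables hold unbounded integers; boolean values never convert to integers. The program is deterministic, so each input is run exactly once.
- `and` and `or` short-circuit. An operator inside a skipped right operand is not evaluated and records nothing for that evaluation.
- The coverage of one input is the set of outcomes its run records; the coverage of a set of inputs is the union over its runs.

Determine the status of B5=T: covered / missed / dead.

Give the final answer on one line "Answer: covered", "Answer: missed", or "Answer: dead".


no pool input records B5=T
but domain input (m=2) does record it -> reachable, so missed
Answer: missed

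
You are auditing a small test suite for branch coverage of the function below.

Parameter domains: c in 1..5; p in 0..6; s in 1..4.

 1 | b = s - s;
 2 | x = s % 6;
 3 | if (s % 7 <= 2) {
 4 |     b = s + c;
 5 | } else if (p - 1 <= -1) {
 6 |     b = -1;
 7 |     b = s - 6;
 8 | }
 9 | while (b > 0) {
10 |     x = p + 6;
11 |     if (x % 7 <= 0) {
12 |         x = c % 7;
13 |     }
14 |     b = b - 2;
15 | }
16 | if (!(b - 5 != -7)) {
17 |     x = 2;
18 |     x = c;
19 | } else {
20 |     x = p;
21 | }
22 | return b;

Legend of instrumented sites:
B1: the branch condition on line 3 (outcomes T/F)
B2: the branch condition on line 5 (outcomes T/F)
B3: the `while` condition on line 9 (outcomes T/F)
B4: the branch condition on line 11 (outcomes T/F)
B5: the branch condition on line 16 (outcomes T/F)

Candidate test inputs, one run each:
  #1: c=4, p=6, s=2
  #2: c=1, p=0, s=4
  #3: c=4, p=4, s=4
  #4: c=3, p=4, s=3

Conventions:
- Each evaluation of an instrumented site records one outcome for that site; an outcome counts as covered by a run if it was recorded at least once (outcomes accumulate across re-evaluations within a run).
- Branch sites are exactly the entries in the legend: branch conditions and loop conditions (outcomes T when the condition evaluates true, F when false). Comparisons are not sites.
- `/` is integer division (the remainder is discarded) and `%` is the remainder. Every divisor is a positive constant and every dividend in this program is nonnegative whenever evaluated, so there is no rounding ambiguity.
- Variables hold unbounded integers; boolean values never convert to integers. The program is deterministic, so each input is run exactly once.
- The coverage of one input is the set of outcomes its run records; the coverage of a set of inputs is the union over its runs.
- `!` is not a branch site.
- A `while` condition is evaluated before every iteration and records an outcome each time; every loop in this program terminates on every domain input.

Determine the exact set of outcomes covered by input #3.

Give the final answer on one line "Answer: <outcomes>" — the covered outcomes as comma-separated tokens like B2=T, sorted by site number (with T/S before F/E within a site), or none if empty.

Simulating input #3 (c=4, p=4, s=4) step by step:
  B1->F, B2->F, B3->F, B5->F
deduplicating events, the covered set is: B1=F, B2=F, B3=F, B5=F

Answer: B1=F, B2=F, B3=F, B5=F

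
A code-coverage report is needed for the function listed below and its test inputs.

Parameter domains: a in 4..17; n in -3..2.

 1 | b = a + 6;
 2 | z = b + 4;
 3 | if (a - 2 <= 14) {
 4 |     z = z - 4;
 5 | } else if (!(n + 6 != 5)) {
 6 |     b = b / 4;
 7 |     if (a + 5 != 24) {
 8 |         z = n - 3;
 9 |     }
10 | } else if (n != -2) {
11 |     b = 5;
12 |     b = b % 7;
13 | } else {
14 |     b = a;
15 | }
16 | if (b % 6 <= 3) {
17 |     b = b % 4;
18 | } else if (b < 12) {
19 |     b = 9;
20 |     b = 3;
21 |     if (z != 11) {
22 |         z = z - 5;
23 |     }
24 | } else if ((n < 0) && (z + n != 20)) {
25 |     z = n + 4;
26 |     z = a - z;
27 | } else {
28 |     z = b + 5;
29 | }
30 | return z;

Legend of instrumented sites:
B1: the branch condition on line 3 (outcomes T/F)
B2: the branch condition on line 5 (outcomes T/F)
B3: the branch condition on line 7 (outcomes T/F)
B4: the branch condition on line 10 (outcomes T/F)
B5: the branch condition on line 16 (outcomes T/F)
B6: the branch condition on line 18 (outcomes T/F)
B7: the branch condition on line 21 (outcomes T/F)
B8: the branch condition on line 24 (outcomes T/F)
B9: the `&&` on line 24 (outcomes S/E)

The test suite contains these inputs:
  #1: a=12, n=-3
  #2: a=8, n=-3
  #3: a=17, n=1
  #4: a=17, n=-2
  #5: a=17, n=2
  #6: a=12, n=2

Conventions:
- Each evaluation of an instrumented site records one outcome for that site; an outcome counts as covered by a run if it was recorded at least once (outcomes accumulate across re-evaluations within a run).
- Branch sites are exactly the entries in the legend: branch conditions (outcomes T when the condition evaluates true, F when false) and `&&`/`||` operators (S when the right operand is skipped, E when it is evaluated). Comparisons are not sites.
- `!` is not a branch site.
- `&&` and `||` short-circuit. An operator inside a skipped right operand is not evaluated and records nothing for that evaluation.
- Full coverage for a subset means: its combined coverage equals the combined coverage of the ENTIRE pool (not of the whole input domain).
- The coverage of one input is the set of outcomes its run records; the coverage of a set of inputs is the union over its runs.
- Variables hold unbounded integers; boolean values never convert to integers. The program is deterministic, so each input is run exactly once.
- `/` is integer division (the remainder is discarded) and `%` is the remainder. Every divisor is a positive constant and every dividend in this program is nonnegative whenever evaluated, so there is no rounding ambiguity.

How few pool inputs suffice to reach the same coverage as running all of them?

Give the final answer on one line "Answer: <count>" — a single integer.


#1 (a=12, n=-3) -> B1->T, B5->T; covered: B1=T, B5=T
#2 (a=8, n=-3) -> B1->T, B5->T; covered: B1=T, B5=T
#3 (a=17, n=1) -> B1->F, B2->F, B4->T, B5->F, B6->T, B7->T; covered: B1=F, B2=F, B4=T, B5=F, B6=T, B7=T
#4 (a=17, n=-2) -> B1->F, B2->F, B4->F, B5->F, B6->F, B9->E, B8->T; covered: B1=F, B2=F, B4=F, B5=F, B6=F, B8=T, B9=E
#5 (a=17, n=2) -> B1->F, B2->F, B4->T, B5->F, B6->T, B7->T; covered: B1=F, B2=F, B4=T, B5=F, B6=T, B7=T
#6 (a=12, n=2) -> B1->T, B5->T; covered: B1=T, B5=T
pool-wide coverage (12 outcomes): B1=T, B1=F, B2=F, B4=T, B4=F, B5=T, B5=F, B6=T, B6=F, B7=T, B8=T, B9=E
checked all size-1 subsets: none covers 12 outcomes (max 7/12)
checked all size-2 subsets: none covers 12 outcomes (max 10/12)
size 3: inputs {1, 3, 4} cover all 12 outcomes, and no lexicographically smaller subset of this size does
Answer: 3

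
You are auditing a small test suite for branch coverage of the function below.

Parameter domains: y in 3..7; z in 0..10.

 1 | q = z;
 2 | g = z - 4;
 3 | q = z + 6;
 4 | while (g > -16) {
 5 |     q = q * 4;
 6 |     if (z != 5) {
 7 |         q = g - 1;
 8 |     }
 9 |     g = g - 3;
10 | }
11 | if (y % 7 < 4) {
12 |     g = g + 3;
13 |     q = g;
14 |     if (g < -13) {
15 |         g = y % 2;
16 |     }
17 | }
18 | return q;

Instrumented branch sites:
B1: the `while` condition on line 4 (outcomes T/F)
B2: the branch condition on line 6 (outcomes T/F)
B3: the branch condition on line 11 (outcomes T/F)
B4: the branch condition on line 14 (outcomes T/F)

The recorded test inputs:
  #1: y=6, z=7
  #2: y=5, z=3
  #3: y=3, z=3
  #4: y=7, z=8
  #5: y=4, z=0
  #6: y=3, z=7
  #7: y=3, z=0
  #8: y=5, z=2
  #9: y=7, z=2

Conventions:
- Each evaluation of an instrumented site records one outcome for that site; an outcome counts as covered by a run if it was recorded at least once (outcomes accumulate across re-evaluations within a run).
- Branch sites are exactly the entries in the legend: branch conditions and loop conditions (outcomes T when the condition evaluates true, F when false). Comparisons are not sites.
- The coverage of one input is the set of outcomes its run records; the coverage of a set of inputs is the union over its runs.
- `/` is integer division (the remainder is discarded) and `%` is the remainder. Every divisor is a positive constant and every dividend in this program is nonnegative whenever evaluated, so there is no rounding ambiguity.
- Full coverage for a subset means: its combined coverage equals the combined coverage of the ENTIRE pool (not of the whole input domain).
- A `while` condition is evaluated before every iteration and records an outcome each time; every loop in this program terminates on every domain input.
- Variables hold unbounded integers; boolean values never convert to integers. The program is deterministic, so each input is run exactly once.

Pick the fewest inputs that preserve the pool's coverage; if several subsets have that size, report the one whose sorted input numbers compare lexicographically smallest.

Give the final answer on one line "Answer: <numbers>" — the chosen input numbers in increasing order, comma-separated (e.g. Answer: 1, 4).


#1 (y=6, z=7) -> covered: B1=T, B1=F, B2=T, B3=F
#2 (y=5, z=3) -> covered: B1=T, B1=F, B2=T, B3=F
#3 (y=3, z=3) -> covered: B1=T, B1=F, B2=T, B3=T, B4=F
#4 (y=7, z=8) -> covered: B1=T, B1=F, B2=T, B3=T, B4=T
#5 (y=4, z=0) -> covered: B1=T, B1=F, B2=T, B3=F
#6 (y=3, z=7) -> covered: B1=T, B1=F, B2=T, B3=T, B4=T
#7 (y=3, z=0) -> covered: B1=T, B1=F, B2=T, B3=T, B4=F
#8 (y=5, z=2) -> covered: B1=T, B1=F, B2=T, B3=F
#9 (y=7, z=2) -> covered: B1=T, B1=F, B2=T, B3=T, B4=T
together the pool reaches 7 outcomes: B1=T, B1=F, B2=T, B3=T, B3=F, B4=T, B4=F
size 1 is not enough: best union over all size-1 subsets is 5/7
size 2 is not enough: best union over all size-2 subsets is 6/7
inputs {1, 3, 4} (size 3) cover everything; no size-3 subset with a lexicographically smaller index list covers all 7
Answer: 1, 3, 4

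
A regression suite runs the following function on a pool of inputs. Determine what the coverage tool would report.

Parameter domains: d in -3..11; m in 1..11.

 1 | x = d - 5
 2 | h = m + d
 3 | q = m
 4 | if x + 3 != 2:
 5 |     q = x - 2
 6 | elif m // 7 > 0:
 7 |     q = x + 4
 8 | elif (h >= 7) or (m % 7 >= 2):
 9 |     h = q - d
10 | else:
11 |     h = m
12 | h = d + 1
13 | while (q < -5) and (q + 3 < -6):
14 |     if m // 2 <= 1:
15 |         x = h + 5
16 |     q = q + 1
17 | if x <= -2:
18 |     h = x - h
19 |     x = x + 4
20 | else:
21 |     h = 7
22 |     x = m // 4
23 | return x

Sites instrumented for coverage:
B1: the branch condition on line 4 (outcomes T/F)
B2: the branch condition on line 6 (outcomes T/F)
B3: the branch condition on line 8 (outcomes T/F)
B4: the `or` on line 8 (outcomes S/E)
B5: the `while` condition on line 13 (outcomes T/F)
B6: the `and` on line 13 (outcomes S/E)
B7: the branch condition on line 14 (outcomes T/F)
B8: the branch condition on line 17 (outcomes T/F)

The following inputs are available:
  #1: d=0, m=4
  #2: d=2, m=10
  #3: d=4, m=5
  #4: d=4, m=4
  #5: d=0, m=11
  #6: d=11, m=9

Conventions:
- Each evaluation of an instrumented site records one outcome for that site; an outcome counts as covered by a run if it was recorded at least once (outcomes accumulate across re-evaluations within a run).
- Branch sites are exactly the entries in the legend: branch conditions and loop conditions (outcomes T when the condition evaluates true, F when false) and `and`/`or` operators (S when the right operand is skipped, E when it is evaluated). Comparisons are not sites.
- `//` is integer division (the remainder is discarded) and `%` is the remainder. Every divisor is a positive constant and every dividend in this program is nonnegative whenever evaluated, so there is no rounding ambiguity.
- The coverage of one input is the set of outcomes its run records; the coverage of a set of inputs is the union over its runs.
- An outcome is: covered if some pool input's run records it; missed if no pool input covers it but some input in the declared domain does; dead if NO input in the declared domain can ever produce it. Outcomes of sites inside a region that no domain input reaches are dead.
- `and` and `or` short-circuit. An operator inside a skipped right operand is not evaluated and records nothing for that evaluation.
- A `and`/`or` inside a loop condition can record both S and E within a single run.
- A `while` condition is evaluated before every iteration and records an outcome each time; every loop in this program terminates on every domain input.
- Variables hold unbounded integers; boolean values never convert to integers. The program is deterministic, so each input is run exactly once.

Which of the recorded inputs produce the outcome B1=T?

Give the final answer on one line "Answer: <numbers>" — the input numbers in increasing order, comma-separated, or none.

input #1 (d=0, m=4): produces B1=T
input #2 (d=2, m=10): produces B1=T
input #3 (d=4, m=5): does not produce B1=T
input #4 (d=4, m=4): does not produce B1=T
input #5 (d=0, m=11): produces B1=T
input #6 (d=11, m=9): produces B1=T

Answer: 1, 2, 5, 6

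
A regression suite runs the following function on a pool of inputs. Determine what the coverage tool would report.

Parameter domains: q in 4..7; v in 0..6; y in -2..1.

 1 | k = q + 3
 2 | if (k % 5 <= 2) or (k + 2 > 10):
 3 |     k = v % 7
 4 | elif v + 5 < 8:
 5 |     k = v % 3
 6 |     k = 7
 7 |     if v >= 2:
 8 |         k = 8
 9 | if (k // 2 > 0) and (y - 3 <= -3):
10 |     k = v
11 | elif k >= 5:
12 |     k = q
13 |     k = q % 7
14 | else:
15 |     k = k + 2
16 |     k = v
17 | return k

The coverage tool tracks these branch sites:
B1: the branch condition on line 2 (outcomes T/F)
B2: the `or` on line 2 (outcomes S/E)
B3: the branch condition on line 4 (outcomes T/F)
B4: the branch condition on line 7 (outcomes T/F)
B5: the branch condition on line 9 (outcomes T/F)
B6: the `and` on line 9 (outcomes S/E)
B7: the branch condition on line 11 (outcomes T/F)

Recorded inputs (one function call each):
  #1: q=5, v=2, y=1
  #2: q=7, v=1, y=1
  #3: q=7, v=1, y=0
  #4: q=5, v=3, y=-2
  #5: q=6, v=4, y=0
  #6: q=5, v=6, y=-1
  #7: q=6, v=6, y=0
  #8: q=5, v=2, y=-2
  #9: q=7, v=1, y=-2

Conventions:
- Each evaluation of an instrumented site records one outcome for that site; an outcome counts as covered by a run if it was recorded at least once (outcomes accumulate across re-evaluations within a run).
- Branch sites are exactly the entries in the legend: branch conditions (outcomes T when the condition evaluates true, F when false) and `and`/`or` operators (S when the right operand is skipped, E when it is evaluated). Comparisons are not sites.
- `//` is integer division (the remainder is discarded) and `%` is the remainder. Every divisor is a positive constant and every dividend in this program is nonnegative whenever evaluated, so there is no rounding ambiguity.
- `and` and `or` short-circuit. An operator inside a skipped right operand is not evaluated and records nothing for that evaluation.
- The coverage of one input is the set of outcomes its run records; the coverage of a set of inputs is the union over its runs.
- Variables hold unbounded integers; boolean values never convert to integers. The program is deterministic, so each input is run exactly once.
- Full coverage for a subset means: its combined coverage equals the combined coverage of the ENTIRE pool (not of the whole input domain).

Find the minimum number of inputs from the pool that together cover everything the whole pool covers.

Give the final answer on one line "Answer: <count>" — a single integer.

run #1 (q=5, v=2, y=1) records B1=F, B2=E, B3=T, B4=T, B5=F, B6=E, B7=T
run #2 (q=7, v=1, y=1) records B1=T, B2=S, B5=F, B6=S, B7=F
run #3 (q=7, v=1, y=0) records B1=T, B2=S, B5=F, B6=S, B7=F
run #4 (q=5, v=3, y=-2) records B1=F, B2=E, B3=F, B5=T, B6=E
run #5 (q=6, v=4, y=0) records B1=T, B2=E, B5=T, B6=E
run #6 (q=5, v=6, y=-1) records B1=F, B2=E, B3=F, B5=T, B6=E
run #7 (q=6, v=6, y=0) records B1=T, B2=E, B5=T, B6=E
run #8 (q=5, v=2, y=-2) records B1=F, B2=E, B3=T, B4=T, B5=T, B6=E
run #9 (q=7, v=1, y=-2) records B1=T, B2=S, B5=F, B6=S, B7=F
together the pool reaches 13 outcomes: B1=T, B1=F, B2=S, B2=E, B3=T, B3=F, B4=T, B5=T, B5=F, B6=S, B6=E, B7=T, B7=F
checked all size-1 subsets: none covers 13 outcomes (max 7/13)
checked all size-2 subsets: none covers 13 outcomes (max 11/13)
inputs {1, 2, 4} (size 3) cover everything; no size-3 subset with a lexicographically smaller index list covers all 13

Answer: 3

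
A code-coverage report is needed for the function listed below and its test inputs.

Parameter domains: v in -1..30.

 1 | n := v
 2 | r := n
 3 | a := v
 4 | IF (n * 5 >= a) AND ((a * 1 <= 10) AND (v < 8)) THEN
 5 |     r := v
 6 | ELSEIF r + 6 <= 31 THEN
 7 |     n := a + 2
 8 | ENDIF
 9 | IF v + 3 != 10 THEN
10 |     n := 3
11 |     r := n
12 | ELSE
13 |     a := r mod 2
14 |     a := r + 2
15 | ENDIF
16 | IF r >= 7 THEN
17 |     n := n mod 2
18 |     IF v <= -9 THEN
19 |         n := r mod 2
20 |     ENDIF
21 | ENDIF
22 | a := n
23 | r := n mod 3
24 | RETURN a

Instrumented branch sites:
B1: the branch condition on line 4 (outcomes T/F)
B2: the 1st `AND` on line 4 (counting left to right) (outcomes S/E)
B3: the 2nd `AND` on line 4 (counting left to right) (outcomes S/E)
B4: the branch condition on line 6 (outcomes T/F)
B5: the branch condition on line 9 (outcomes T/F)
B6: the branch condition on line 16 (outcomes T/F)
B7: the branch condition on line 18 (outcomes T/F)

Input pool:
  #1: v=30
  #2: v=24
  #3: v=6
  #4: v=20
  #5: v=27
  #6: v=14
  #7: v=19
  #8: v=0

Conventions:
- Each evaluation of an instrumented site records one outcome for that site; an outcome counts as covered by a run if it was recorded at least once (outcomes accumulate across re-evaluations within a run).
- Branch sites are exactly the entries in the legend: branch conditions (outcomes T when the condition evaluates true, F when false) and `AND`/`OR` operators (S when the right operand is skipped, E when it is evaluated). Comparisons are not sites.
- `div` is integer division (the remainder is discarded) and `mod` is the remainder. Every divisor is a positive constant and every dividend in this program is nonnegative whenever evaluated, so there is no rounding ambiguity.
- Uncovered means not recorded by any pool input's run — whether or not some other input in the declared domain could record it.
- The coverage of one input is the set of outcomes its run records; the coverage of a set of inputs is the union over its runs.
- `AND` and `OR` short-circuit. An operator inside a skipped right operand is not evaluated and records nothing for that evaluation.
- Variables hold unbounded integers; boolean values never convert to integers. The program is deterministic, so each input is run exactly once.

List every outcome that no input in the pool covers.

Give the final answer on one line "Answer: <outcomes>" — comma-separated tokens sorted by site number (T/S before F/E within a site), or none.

input #1, v=30: events B2->E, B3->S, B1->F, B4->F, B5->T, B6->F; outcomes B1=F, B2=E, B3=S, B4=F, B5=T, B6=F
input #2, v=24: events B2->E, B3->S, B1->F, B4->T, B5->T, B6->F; outcomes B1=F, B2=E, B3=S, B4=T, B5=T, B6=F
input #3, v=6: events B2->E, B3->E, B1->T, B5->T, B6->F; outcomes B1=T, B2=E, B3=E, B5=T, B6=F
input #4, v=20: events B2->E, B3->S, B1->F, B4->T, B5->T, B6->F; outcomes B1=F, B2=E, B3=S, B4=T, B5=T, B6=F
input #5, v=27: events B2->E, B3->S, B1->F, B4->F, B5->T, B6->F; outcomes B1=F, B2=E, B3=S, B4=F, B5=T, B6=F
input #6, v=14: events B2->E, B3->S, B1->F, B4->T, B5->T, B6->F; outcomes B1=F, B2=E, B3=S, B4=T, B5=T, B6=F
input #7, v=19: events B2->E, B3->S, B1->F, B4->T, B5->T, B6->F; outcomes B1=F, B2=E, B3=S, B4=T, B5=T, B6=F
input #8, v=0: events B2->E, B3->E, B1->T, B5->T, B6->F; outcomes B1=T, B2=E, B3=E, B5=T, B6=F
union over the pool: B1=T, B1=F, B2=E, B3=S, B3=E, B4=T, B4=F, B5=T, B6=F
uncovered (5 of 14): B2=S, B5=F, B6=T, B7=T, B7=F

Answer: B2=S, B5=F, B6=T, B7=T, B7=F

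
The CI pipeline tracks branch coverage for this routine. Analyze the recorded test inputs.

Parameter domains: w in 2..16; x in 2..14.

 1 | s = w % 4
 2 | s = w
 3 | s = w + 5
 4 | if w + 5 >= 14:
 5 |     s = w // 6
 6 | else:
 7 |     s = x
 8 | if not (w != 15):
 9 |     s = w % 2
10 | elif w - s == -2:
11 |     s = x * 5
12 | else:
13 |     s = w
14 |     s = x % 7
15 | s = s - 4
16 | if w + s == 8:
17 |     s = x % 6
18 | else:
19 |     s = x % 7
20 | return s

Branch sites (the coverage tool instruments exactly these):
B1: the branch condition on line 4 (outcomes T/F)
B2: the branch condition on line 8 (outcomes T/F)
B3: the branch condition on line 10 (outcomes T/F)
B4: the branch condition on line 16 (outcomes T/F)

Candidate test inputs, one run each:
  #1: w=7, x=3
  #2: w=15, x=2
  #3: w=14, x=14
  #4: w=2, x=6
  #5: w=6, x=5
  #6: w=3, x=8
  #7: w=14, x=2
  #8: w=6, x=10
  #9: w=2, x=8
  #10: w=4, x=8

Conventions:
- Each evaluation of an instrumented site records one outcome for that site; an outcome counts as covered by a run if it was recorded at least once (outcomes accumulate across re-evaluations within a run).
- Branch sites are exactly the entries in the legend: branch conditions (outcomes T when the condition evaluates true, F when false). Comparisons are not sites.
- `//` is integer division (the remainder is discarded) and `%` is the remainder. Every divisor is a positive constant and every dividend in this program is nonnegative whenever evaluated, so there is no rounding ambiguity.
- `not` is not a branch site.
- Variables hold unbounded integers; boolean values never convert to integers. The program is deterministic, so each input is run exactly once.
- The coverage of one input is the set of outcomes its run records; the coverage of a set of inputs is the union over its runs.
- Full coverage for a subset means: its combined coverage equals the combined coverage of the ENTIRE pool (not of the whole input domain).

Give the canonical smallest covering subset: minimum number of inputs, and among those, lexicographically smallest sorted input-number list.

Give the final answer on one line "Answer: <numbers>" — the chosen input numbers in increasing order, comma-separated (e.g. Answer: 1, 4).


run #1 (w=7, x=3) records B1=F, B2=F, B3=F, B4=F
run #2 (w=15, x=2) records B1=T, B2=T, B4=F
run #3 (w=14, x=14) records B1=T, B2=F, B3=F, B4=F
run #4 (w=2, x=6) records B1=F, B2=F, B3=F, B4=F
run #5 (w=6, x=5) records B1=F, B2=F, B3=F, B4=F
run #6 (w=3, x=8) records B1=F, B2=F, B3=F, B4=F
run #7 (w=14, x=2) records B1=T, B2=F, B3=F, B4=F
run #8 (w=6, x=10) records B1=F, B2=F, B3=F, B4=F
run #9 (w=2, x=8) records B1=F, B2=F, B3=F, B4=F
run #10 (w=4, x=8) records B1=F, B2=F, B3=F, B4=F
the full pool covers 6 outcomes: B1=T, B1=F, B2=T, B2=F, B3=F, B4=F
no size-1 subset reaches all 6 outcomes (best union: 4/6)
the canonical winner is {1, 2}: size 2, full 6-outcome coverage, earliest index list among size-2 covers
Answer: 1, 2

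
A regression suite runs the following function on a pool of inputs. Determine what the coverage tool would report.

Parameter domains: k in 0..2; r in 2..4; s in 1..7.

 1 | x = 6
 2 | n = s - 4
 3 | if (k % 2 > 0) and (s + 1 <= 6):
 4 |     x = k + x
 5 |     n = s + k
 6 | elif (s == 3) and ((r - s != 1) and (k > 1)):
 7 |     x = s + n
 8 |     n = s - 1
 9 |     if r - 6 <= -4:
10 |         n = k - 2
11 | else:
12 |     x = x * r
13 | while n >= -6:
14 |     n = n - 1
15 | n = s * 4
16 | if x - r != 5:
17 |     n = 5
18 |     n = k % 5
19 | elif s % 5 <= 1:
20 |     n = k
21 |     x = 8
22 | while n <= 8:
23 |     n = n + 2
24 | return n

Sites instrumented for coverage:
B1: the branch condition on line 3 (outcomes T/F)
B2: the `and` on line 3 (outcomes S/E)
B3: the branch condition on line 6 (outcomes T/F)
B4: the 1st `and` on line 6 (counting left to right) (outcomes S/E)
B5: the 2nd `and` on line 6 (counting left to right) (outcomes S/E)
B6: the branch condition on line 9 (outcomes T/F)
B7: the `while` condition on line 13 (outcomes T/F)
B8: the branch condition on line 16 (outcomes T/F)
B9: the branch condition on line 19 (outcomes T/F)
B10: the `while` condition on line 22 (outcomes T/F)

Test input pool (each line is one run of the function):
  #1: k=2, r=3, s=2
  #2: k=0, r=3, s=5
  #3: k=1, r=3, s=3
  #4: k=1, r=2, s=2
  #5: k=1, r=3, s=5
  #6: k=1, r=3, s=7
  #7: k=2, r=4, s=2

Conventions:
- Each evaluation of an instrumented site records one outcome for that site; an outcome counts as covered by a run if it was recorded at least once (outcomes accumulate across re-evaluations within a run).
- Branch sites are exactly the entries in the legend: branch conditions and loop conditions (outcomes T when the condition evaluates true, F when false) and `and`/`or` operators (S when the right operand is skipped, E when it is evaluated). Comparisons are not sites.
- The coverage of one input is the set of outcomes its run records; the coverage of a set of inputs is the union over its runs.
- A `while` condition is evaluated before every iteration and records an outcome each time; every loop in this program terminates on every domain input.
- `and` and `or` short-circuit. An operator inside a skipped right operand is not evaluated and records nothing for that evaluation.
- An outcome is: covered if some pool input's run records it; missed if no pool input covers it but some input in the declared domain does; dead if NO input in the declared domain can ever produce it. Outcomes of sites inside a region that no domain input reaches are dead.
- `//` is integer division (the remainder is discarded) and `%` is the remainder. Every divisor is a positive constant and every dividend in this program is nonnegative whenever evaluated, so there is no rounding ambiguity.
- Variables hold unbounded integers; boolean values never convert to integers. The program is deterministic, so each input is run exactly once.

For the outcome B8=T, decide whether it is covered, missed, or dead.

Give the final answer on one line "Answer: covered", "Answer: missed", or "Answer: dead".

B8=T is recorded by pool input(s) 1, 2, 3, 5, 6, 7 -> covered

Answer: covered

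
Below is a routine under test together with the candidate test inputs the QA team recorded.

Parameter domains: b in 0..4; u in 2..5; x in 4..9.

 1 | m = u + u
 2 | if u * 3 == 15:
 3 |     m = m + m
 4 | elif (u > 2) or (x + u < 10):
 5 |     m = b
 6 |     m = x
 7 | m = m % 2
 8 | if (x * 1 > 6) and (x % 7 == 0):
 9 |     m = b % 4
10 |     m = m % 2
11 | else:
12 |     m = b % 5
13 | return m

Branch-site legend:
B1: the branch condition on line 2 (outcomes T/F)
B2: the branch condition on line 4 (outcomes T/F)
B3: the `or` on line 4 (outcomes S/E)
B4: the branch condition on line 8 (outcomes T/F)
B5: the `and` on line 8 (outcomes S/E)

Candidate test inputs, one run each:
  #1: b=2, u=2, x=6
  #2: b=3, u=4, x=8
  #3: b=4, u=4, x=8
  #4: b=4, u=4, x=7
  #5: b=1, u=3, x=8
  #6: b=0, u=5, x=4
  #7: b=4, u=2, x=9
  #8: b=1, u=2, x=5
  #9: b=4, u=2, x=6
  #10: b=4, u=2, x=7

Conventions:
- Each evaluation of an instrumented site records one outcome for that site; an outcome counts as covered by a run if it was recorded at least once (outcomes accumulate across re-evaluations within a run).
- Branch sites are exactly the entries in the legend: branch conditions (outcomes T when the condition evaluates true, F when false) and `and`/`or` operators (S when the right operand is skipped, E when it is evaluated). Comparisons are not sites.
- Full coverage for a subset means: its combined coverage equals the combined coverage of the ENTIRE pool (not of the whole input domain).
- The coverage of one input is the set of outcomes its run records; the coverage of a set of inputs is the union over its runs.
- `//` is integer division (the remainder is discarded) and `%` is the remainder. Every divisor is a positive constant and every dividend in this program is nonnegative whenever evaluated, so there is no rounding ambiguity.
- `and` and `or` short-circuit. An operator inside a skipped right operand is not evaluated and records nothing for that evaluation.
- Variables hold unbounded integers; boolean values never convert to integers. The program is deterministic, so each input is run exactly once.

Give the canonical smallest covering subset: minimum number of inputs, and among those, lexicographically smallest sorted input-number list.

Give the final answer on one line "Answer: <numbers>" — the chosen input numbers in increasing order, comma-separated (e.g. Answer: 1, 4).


input #1 (b=2, u=2, x=6): covers B1=F, B2=T, B3=E, B4=F, B5=S
input #2 (b=3, u=4, x=8): covers B1=F, B2=T, B3=S, B4=F, B5=E
input #3 (b=4, u=4, x=8): covers B1=F, B2=T, B3=S, B4=F, B5=E
input #4 (b=4, u=4, x=7): covers B1=F, B2=T, B3=S, B4=T, B5=E
input #5 (b=1, u=3, x=8): covers B1=F, B2=T, B3=S, B4=F, B5=E
input #6 (b=0, u=5, x=4): covers B1=T, B4=F, B5=S
input #7 (b=4, u=2, x=9): covers B1=F, B2=F, B3=E, B4=F, B5=E
input #8 (b=1, u=2, x=5): covers B1=F, B2=T, B3=E, B4=F, B5=S
input #9 (b=4, u=2, x=6): covers B1=F, B2=T, B3=E, B4=F, B5=S
input #10 (b=4, u=2, x=7): covers B1=F, B2=T, B3=E, B4=T, B5=E
union over all inputs: B1=T, B1=F, B2=T, B2=F, B3=S, B3=E, B4=T, B4=F, B5=S, B5=E (10 outcomes)
checked all size-1 subsets: none covers 10 outcomes (max 5/10)
checked all size-2 subsets: none covers 10 outcomes (max 8/10)
at size 3, {4, 6, 7} reaches all 10 outcomes; every lexicographically earlier size-3 subset fails
Answer: 4, 6, 7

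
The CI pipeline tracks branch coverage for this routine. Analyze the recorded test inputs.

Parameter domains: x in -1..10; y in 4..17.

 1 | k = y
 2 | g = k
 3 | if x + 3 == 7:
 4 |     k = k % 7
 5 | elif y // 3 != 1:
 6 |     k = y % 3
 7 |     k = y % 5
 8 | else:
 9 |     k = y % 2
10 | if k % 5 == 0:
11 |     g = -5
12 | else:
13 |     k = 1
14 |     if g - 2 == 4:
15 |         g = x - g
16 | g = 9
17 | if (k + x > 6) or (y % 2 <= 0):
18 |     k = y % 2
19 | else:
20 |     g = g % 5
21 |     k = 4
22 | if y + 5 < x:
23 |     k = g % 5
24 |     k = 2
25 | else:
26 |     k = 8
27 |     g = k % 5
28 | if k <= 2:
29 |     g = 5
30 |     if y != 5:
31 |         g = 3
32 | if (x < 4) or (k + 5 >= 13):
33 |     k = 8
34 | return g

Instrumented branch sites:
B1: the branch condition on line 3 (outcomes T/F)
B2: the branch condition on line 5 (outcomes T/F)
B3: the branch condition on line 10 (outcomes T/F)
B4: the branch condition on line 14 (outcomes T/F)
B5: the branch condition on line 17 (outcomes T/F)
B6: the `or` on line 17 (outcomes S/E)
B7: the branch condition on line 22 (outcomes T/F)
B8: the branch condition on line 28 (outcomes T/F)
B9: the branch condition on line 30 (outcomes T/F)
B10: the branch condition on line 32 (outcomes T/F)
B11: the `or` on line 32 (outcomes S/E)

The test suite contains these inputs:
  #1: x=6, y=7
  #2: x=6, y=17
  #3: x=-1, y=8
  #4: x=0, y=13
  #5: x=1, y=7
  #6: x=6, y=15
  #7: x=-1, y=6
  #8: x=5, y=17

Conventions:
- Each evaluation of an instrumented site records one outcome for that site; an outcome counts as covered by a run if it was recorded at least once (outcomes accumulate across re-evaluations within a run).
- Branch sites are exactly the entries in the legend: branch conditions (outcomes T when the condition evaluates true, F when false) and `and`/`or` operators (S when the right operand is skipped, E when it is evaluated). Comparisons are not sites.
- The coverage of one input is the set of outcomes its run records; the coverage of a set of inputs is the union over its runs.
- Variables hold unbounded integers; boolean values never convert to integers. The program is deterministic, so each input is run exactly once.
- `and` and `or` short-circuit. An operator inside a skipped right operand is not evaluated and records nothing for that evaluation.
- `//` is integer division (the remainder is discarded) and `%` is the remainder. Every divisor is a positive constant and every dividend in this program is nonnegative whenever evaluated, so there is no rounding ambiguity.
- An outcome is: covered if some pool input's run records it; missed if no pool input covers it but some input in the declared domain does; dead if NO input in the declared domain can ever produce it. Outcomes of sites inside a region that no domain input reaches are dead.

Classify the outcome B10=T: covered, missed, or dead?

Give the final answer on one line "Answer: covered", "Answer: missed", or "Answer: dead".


B10=T is recorded by pool input(s) 1, 2, 3, 4, 5, 6, 7, 8 -> covered
Answer: covered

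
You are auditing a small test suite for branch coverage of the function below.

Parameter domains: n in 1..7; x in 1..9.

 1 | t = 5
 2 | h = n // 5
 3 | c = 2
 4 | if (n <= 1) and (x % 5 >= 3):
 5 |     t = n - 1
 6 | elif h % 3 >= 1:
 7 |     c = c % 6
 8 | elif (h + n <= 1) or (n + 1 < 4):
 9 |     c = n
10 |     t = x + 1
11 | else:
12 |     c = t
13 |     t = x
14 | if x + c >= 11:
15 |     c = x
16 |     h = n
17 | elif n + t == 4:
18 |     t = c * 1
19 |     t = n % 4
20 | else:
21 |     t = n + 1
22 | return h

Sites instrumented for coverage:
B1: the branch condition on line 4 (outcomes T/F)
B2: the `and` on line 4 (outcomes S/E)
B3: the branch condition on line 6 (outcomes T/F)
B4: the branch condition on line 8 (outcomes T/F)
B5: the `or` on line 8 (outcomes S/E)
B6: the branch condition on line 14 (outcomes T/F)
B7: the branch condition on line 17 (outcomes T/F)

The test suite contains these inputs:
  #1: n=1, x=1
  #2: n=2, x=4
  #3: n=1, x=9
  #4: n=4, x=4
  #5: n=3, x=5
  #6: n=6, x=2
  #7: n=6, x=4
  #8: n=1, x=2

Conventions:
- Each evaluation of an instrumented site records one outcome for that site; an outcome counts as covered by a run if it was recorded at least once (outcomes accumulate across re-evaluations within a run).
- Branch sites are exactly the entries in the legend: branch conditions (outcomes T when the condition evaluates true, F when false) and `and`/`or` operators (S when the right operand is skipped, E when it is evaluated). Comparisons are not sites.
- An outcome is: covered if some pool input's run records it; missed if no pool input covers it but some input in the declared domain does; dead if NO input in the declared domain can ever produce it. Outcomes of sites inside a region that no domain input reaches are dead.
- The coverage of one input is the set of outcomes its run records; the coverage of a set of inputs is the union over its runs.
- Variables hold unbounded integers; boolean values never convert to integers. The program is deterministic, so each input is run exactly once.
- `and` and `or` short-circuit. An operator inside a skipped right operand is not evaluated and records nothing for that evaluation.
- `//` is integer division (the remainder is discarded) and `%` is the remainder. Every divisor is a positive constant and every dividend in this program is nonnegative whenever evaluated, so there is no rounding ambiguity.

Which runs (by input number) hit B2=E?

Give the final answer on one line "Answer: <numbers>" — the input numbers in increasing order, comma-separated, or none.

input #1 (n=1, x=1): produces B2=E
input #2 (n=2, x=4): does not produce B2=E
input #3 (n=1, x=9): produces B2=E
input #4 (n=4, x=4): does not produce B2=E
input #5 (n=3, x=5): does not produce B2=E
input #6 (n=6, x=2): does not produce B2=E
input #7 (n=6, x=4): does not produce B2=E
input #8 (n=1, x=2): produces B2=E

Answer: 1, 3, 8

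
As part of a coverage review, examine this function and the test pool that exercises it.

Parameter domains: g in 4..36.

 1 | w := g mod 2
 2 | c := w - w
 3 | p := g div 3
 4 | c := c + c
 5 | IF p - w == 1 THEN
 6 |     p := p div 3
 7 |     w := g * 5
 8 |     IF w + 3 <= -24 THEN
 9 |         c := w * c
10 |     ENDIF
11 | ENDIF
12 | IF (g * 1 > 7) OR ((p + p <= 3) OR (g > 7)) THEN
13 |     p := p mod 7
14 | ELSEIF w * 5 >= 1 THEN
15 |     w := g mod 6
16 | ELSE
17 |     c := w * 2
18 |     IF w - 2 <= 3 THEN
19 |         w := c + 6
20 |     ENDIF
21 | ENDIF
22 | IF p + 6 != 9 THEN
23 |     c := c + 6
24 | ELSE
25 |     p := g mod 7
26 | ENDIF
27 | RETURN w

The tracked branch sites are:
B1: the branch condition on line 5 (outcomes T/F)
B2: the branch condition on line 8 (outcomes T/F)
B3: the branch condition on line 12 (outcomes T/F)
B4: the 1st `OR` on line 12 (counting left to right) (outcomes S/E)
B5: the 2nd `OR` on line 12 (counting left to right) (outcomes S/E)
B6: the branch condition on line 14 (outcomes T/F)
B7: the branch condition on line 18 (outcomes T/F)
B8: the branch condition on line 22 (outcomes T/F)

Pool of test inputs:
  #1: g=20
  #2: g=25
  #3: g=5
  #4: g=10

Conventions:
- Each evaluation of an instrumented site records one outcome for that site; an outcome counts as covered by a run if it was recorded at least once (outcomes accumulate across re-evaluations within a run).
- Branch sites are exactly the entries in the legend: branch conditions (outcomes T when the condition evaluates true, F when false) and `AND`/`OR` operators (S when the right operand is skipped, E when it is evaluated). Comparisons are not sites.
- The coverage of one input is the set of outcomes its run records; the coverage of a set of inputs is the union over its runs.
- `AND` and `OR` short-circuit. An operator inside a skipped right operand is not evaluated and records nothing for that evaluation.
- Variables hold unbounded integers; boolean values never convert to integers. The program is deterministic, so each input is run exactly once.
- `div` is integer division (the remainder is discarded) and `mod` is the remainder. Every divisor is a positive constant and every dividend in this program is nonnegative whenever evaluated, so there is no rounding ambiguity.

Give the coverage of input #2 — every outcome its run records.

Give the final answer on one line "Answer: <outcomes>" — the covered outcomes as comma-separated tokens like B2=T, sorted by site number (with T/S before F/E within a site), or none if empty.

Event log for input #2 (g=25):
  B1->F, B4->S, B3->T, B8->T
deduplicating events, the covered set is: B1=F, B3=T, B4=S, B8=T

Answer: B1=F, B3=T, B4=S, B8=T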